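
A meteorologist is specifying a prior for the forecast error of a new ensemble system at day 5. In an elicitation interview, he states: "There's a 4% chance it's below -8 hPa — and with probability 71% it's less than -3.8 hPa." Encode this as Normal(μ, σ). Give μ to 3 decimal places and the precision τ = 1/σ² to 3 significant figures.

The p-quantile of Normal(μ,σ) is μ + z_p·σ, with z_{0.04} = -1.751 and z_{0.71} = 0.5534.
Eliminate σ: μ = (z₂·x₁ − z₁·x₂)/(z₂ − z₁) = (0.5534·-8 − (-1.751)·-3.8)/2.304 = -4.809.
Then σ = (x₂ − x₁)/(z₂ − z₁) = (-3.8 − -8)/2.304 = 1.823.
Precision τ = 1/σ² = 1/1.823² = 0.301.

μ = -4.809, τ = 0.301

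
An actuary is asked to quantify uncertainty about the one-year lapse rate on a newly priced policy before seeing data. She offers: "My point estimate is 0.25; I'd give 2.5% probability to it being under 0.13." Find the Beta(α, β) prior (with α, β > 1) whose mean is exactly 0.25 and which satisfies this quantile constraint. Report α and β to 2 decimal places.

α ≈ 9.93, β ≈ 29.78

With mean 0.25 fixed, write α = 0.25s, β = 0.75s where s = α+β.
Need P(θ < 0.13) = 0.025 under Beta(0.25s, 0.75s). Normal approximation: (q−m)/√(m(1−m)/s) ≈ z_{0.025} = -1.96, so s ≈ 0.25·0.75·(-1.96)²/(0.13−0.25)² = 50.0.
At s = 50.0: P(θ<0.13) ≈ 0.013. Adjusting to match 0.025 gives s ≈ 39.71.
So α = 0.25·39.71 ≈ 9.93, β = 0.75·39.71 ≈ 29.78.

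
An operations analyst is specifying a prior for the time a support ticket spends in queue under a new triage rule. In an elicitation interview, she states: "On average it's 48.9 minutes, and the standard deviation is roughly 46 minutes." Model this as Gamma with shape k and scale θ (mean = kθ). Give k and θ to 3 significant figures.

For Gamma(k, scale θ): mean = kθ, variance = kθ², so CV = 1/√k.
CV = SD/mean = 46/48.9 = 0.9407, hence k = 1/CV² = 1.13.
Then θ = mean/k = 48.9/1.13 = 43.3.

k ≈ 1.13, θ ≈ 43.3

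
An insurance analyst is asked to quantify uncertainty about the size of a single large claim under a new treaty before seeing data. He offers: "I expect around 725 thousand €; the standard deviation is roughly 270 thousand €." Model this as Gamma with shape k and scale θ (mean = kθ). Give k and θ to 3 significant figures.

k ≈ 7.21, θ ≈ 101

For Gamma(k, scale θ): mean = kθ, variance = kθ², so CV = 1/√k.
CV = SD/mean = 270/725 = 0.3724, hence k = 1/CV² = 7.21.
Then θ = mean/k = 725/7.21 = 101.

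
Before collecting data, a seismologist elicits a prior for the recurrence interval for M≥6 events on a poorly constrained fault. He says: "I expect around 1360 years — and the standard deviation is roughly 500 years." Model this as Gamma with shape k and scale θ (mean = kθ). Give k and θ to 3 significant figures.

For Gamma(k, scale θ): mean = kθ, variance = kθ², so CV = 1/√k.
CV = SD/mean = 500/1360 = 0.3676, hence k = 1/CV² = 7.4.
Then θ = mean/k = 1360/7.4 = 184.

k ≈ 7.4, θ ≈ 184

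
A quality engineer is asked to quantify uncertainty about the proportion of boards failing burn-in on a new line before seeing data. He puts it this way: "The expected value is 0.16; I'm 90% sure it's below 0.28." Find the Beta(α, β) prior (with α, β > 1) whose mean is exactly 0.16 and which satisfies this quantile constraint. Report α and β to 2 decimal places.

With mean 0.16 fixed, write α = 0.16s, β = 0.84s where s = α+β.
Need P(θ < 0.28) = 0.9 under Beta(0.16s, 0.84s). Normal approximation: (q−m)/√(m(1−m)/s) ≈ z_{0.9} = 1.28, so s ≈ 0.16·0.84·(1.28)²/(0.28−0.16)² = 15.3.
At s = 15.3: P(θ<0.28) ≈ 0.893. Adjusting to match 0.9 gives s ≈ 16.61.
So α = 0.16·16.61 ≈ 2.66, β = 0.84·16.61 ≈ 13.95.

α ≈ 2.66, β ≈ 13.95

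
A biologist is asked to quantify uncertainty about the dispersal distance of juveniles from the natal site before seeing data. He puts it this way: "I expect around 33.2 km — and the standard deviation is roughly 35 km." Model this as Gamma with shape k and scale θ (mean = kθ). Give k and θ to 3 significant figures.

For Gamma(k, scale θ): mean = kθ, variance = kθ², so CV = 1/√k.
CV = SD/mean = 35/33.2 = 1.054, hence k = 1/CV² = 0.9.
Then θ = mean/k = 33.2/0.9 = 36.9.

k ≈ 0.9, θ ≈ 36.9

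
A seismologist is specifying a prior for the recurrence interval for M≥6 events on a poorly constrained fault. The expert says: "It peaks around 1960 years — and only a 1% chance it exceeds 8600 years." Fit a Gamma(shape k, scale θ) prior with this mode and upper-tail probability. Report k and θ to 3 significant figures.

k ≈ 2.86, θ ≈ 1050

Gamma(k,θ) with k>1 has mode (k−1)θ, so θ = 1960/(k−1).
Need P(X < 8600) = 0.99 with θ tied to k this way. Start at k = 2, θ = 1960: P(X<8600) ≈ 0.933.
Too low — raise k to concentrate. Iterating converges to k ≈ 2.86.
Then θ = 1960/(2.86−1) ≈ 1050.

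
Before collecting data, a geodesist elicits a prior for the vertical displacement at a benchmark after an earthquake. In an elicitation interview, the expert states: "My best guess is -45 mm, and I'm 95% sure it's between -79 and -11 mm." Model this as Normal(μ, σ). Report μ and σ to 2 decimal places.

μ = -45.00, σ = 17.35

A symmetric 95% interval runs μ ± z·σ with z = 1.96.
Half-width = 34, so σ = 34/1.96 = 17.35.
μ is the stated best guess, -45.00.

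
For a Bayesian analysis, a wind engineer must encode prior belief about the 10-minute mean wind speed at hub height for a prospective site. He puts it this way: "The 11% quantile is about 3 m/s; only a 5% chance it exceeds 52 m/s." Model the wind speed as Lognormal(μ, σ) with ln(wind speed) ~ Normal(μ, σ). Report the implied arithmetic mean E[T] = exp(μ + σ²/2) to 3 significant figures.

E[T] ≈ 16.6 m/s

If T ~ Lognormal(μ,σ) then ln T ~ Normal(μ,σ), so the p-quantile of ln T is μ + z_p·σ.
ln(3) = 1.099 and ln(52) = 3.951; z_{0.11} = -1.227, z_{0.95} = 1.645.
σ = (3.951 − 1.099)/(1.645 − (-1.227)) = 0.993.
μ = 1.099 − (-1.227)·0.993 = 2.317.
E[T] = exp(μ + σ²/2) = exp(2.317 + 0.4935) = 16.6 m/s.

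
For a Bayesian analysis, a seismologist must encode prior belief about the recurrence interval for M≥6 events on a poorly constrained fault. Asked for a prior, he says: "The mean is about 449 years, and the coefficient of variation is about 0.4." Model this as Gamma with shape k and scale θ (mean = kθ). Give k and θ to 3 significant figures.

For Gamma(k, scale θ): mean = kθ, variance = kθ², so CV = 1/√k.
CV = 0.4, hence k = 1/CV² = 6.25.
Then θ = mean/k = 449/6.25 = 71.8.

k ≈ 6.25, θ ≈ 71.8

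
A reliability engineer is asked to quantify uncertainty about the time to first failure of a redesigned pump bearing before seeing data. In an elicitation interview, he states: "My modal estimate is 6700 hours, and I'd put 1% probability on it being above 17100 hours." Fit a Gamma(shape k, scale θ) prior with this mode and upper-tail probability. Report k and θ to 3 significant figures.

k ≈ 6.32, θ ≈ 1260

Gamma(k,θ) with k>1 has mode (k−1)θ, so θ = 6700/(k−1).
Need P(X < 17100) = 0.99 with θ tied to k this way. Start at k = 2, θ = 6700: P(X<17100) ≈ 0.723.
Too low — raise k to concentrate. Iterating converges to k ≈ 6.32.
Then θ = 6700/(6.32−1) ≈ 1260.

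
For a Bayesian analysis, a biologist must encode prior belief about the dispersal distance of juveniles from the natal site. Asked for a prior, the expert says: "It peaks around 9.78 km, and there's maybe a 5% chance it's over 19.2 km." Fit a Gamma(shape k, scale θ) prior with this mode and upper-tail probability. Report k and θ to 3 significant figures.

Gamma(k,θ) with k>1 has mode (k−1)θ, so θ = 9.78/(k−1).
Need P(X < 19.2) = 0.95 with θ tied to k this way. Start at k = 2, θ = 9.78: P(X<19.2) ≈ 0.584.
Too low — raise k to concentrate. Iterating converges to k ≈ 7.1.
Then θ = 9.78/(7.1−1) ≈ 1.6.

k ≈ 7.1, θ ≈ 1.6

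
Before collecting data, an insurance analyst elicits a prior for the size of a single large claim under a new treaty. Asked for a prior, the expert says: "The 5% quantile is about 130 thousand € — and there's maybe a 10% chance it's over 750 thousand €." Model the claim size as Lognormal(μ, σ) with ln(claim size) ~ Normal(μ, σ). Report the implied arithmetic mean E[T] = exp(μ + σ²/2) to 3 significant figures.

If T ~ Lognormal(μ,σ) then ln T ~ Normal(μ,σ), so the p-quantile of ln T is μ + z_p·σ.
ln(130) = 4.868 and ln(750) = 6.62; z_{0.05} = -1.645, z_{0.9} = 1.282.
σ = (6.62 − 4.868)/(1.282 − (-1.645)) = 0.599.
μ = 4.868 − (-1.645)·0.599 = 5.853.
E[T] = exp(μ + σ²/2) = exp(5.853 + 0.1793) = 417 thousand €.

E[T] ≈ 417 thousand €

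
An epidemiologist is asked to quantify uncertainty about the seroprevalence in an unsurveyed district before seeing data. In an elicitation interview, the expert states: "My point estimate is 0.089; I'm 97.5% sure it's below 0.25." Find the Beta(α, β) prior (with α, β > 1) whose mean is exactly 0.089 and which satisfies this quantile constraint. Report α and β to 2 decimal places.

With mean 0.089 fixed, write α = 0.089s, β = 0.911s where s = α+β.
Need P(θ < 0.25) = 0.975 under Beta(0.089s, 0.911s). Normal approximation: (q−m)/√(m(1−m)/s) ≈ z_{0.975} = 1.96, so s ≈ 0.089·0.911·(1.96)²/(0.25−0.089)² = 12.0.
At s = 12.0: P(θ<0.25) ≈ 0.951. Adjusting to match 0.975 gives s ≈ 18.55.
So α = 0.089·18.55 ≈ 1.65, β = 0.911·18.55 ≈ 16.90.

α ≈ 1.65, β ≈ 16.90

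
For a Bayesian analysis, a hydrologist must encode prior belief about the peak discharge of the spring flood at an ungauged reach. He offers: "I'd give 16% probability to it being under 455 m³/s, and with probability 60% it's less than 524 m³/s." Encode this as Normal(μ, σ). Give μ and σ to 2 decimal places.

The p-quantile of Normal(μ,σ) is μ + z_p·σ, with z_{0.16} = -0.9945 and z_{0.6} = 0.2533.
Eliminate σ: μ = (z₂·x₁ − z₁·x₂)/(z₂ − z₁) = (0.2533·455 − (-0.9945)·524)/1.248 = 509.99.
Then σ = (x₂ − x₁)/(z₂ − z₁) = (524 − 455)/1.248 = 55.30.

μ = 509.99, σ = 55.30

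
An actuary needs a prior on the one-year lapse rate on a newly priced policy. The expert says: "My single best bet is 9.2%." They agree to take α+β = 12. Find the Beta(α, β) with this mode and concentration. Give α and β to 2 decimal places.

For α,β > 1 the Beta mode is (α−1)/(α+β−2). With α+β = 12, the mode is (α−1)/10.
Set (α−1)/10 = 0.092 → α = 1 + 0.092·10 = 1.92.
β = 12 − α = 10.08.

α = 1.92, β = 10.08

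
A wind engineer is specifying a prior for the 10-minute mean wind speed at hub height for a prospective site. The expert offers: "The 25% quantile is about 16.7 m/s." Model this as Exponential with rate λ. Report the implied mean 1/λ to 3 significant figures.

mean ≈ 58.1 m/s

P(T < 16.7) = 1 − e^(−λ·16.7) = 0.25, so λ = −ln(1−0.25)/16.7 = −ln(0.75)/16.7 = 0.0172.
Mean = 1/λ = 58.1 m/s.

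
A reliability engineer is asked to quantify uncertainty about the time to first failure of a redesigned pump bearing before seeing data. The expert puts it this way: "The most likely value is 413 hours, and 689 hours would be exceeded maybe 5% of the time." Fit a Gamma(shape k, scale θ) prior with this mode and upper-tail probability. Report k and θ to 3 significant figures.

Gamma(k,θ) with k>1 has mode (k−1)θ, so θ = 413/(k−1).
Need P(X < 689) = 0.95 with θ tied to k this way. Start at k = 2, θ = 413: P(X<689) ≈ 0.497.
Too low — raise k to concentrate. Iterating converges to k ≈ 11.7.
Then θ = 413/(11.7−1) ≈ 38.7.

k ≈ 11.7, θ ≈ 38.7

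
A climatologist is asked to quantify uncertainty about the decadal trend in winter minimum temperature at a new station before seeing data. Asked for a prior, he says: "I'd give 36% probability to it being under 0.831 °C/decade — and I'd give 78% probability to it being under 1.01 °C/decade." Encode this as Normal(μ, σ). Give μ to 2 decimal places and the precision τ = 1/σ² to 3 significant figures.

The p-quantile of Normal(μ,σ) is μ + z_p·σ, with z_{0.36} = -0.3585 and z_{0.78} = 0.7722.
Eliminate σ: μ = (z₂·x₁ − z₁·x₂)/(z₂ − z₁) = (0.7722·0.831 − (-0.3585)·1.01)/1.131 = 0.89.
Then σ = (x₂ − x₁)/(z₂ − z₁) = (1.01 − 0.831)/1.131 = 0.16.
Precision τ = 1/σ² = 1/0.1583² = 39.9.

μ = 0.89, τ = 39.9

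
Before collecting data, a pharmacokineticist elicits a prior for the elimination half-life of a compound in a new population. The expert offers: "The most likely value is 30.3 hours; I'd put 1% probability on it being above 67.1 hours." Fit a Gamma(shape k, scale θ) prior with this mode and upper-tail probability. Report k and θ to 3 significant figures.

k ≈ 8.62, θ ≈ 3.98

Gamma(k,θ) with k>1 has mode (k−1)θ, so θ = 30.3/(k−1).
Need P(X < 67.1) = 0.99 with θ tied to k this way. Start at k = 2, θ = 30.3: P(X<67.1) ≈ 0.649.
Too low — raise k to concentrate. Iterating converges to k ≈ 8.62.
Then θ = 30.3/(8.62−1) ≈ 3.98.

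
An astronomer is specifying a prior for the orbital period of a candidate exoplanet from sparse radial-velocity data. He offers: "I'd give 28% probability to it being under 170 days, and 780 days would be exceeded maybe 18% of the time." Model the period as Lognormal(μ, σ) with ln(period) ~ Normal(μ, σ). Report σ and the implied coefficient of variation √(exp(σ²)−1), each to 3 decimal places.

If T ~ Lognormal(μ,σ) then ln T ~ Normal(μ,σ), so the p-quantile of ln T is μ + z_p·σ.
ln(170) = 5.136 and ln(780) = 6.659; z_{0.28} = -0.5828, z_{0.82} = 0.9154.
σ = (6.659 − 5.136)/(0.9154 − (-0.5828)) = 1.017.
μ = 5.136 − (-0.5828)·1.017 = 5.728.
CV = √(exp(σ²)−1) = √(exp(1.0340)−1) = 1.346.

σ ≈ 1.017, CV ≈ 1.346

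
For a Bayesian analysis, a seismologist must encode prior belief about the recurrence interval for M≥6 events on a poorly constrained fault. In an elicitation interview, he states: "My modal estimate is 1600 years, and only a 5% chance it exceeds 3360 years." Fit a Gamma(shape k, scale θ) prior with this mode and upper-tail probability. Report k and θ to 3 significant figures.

Gamma(k,θ) with k>1 has mode (k−1)θ, so θ = 1600/(k−1).
Need P(X < 3360) = 0.95 with θ tied to k this way. Start at k = 2, θ = 1600: P(X<3360) ≈ 0.620.
Too low — raise k to concentrate. Iterating converges to k ≈ 6.02.
Then θ = 1600/(6.02−1) ≈ 319.

k ≈ 6.02, θ ≈ 319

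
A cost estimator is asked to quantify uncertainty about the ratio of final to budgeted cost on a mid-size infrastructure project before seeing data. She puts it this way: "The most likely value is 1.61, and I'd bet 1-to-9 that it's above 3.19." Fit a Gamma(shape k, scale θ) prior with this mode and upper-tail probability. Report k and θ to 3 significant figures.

Gamma(k,θ) with k>1 has mode (k−1)θ, so θ = 1.61/(k−1).
Need P(X < 3.19) = 0.9 with θ tied to k this way. Start at k = 2, θ = 1.61: P(X<3.19) ≈ 0.589.
Too low — raise k to concentrate. Iterating converges to k ≈ 5.1.
Then θ = 1.61/(5.1−1) ≈ 0.393.

k ≈ 5.1, θ ≈ 0.393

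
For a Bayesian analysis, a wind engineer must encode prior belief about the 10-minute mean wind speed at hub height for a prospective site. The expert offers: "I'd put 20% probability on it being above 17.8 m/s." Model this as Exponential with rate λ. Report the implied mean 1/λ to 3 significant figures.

mean ≈ 11.1 m/s

P(T > 17.8) = e^(−λ·17.8) = 0.2, so λ = −ln(0.2)/17.8 = 0.0904.
Mean = 1/λ = 11.1 m/s.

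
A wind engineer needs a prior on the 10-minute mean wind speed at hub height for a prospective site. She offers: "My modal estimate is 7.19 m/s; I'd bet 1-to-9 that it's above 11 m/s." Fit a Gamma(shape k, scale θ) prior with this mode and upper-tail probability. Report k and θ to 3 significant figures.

k ≈ 11.3, θ ≈ 0.697

Gamma(k,θ) with k>1 has mode (k−1)θ, so θ = 7.19/(k−1).
Need P(X < 11) = 0.9 with θ tied to k this way. Start at k = 2, θ = 7.19: P(X<11) ≈ 0.452.
Too low — raise k to concentrate. Iterating converges to k ≈ 11.3.
Then θ = 7.19/(11.3−1) ≈ 0.697.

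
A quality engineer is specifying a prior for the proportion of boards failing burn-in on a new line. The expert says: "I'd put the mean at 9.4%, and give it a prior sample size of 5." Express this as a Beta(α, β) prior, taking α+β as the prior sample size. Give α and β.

Under the effective-sample-size interpretation, Beta(α, β) has prior mean α/(α+β) and prior sample size α+β.
So α+β = 5 and α/(α+β) = 0.094, giving α = 0.094·5 = 0.47 and β = 5 − 0.47 = 4.53.

α = 0.47, β = 4.53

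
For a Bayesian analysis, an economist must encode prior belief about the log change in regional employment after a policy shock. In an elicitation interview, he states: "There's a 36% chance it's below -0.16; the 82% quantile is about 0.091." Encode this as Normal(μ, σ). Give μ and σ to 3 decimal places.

The p-quantile of Normal(μ,σ) is μ + z_p·σ, with z_{0.36} = -0.3585 and z_{0.82} = 0.9154.
Eliminate σ: μ = (z₂·x₁ − z₁·x₂)/(z₂ − z₁) = (0.9154·-0.16 − (-0.3585)·0.091)/1.274 = -0.089.
Then σ = (x₂ − x₁)/(z₂ − z₁) = (0.091 − -0.16)/1.274 = 0.197.

μ = -0.089, σ = 0.197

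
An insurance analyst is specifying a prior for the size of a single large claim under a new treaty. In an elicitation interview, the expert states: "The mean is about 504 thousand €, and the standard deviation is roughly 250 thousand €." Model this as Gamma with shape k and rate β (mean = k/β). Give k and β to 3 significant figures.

k ≈ 4.06, β ≈ 0.00806

For Gamma(k, rate β): mean = k/β, variance = k/β², so CV = 1/√k.
CV = SD/mean = 250/504 = 0.496, hence k = 1/CV² = 4.06.
Then β = k/mean = 4.06/504 = 0.00806.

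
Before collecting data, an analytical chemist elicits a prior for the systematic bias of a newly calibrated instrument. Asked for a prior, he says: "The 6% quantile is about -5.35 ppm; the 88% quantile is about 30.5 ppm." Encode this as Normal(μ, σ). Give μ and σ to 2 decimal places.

μ = 15.07, σ = 13.13

For Normal(μ,σ), the p-quantile is μ + z_p·σ. Here z_{0.06} = -1.555, z_{0.88} = 1.175.
So -5.35 = μ − 1.555σ and 30.5 = μ + 1.175σ.
Subtracting: σ = (30.5 − -5.35)/(1.175 − (-1.555)) = 13.13.
Then μ = -5.35 − (-1.555)·13.13 = 15.07.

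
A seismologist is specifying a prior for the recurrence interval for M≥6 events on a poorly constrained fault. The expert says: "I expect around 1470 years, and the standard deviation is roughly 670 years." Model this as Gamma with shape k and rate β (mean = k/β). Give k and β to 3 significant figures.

For Gamma(k, rate β): mean = k/β, variance = k/β², so CV = 1/√k.
CV = SD/mean = 670/1470 = 0.4558, hence k = 1/CV² = 4.81.
Then β = k/mean = 4.81/1470 = 0.00327.

k ≈ 4.81, β ≈ 0.00327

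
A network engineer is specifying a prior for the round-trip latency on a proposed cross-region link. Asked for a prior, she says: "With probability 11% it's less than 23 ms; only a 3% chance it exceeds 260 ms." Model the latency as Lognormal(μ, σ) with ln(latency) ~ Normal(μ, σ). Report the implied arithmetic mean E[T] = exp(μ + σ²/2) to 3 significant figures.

E[T] ≈ 81.2 ms

If T ~ Lognormal(μ,σ) then ln T ~ Normal(μ,σ), so the p-quantile of ln T is μ + z_p·σ.
ln(23) = 3.135 and ln(260) = 5.561; z_{0.11} = -1.227, z_{0.97} = 1.881.
σ = (5.561 − 3.135)/(1.881 − (-1.227)) = 0.780.
μ = 3.135 − (-1.227)·0.780 = 4.093.
E[T] = exp(μ + σ²/2) = exp(4.093 + 0.3046) = 81.2 ms.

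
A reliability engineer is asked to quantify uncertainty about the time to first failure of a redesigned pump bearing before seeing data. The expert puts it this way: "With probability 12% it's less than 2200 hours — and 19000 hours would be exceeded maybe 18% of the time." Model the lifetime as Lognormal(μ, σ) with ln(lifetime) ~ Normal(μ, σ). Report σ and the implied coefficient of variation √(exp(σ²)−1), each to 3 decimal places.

If T ~ Lognormal(μ,σ) then ln T ~ Normal(μ,σ), so the p-quantile of ln T is μ + z_p·σ.
ln(2200) = 7.696 and ln(19000) = 9.852; z_{0.12} = -1.175, z_{0.82} = 0.9154.
σ = (9.852 − 7.696)/(0.9154 − (-1.175)) = 1.031.
μ = 7.696 − (-1.175)·1.031 = 8.908.
CV = √(exp(σ²)−1) = √(exp(1.0638)−1) = 1.377.

σ ≈ 1.031, CV ≈ 1.377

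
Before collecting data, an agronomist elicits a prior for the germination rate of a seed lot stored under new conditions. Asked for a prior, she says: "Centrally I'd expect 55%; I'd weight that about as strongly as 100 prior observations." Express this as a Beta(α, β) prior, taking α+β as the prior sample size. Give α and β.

Under the effective-sample-size interpretation, Beta(α, β) has prior mean α/(α+β) and prior sample size α+β.
So α+β = 100 and α/(α+β) = 0.55, giving α = 0.55·100 = 55 and β = 100 − 55 = 45.

α = 55, β = 45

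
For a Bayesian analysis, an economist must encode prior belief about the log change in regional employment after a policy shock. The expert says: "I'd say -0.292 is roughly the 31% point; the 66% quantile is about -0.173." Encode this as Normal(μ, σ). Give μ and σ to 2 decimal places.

μ = -0.23, σ = 0.13

The p-quantile of Normal(μ,σ) is μ + z_p·σ, with z_{0.31} = -0.4959 and z_{0.66} = 0.4125.
Eliminate σ: μ = (z₂·x₁ − z₁·x₂)/(z₂ − z₁) = (0.4125·-0.292 − (-0.4959)·-0.173)/0.9083 = -0.23.
Then σ = (x₂ − x₁)/(z₂ − z₁) = (-0.173 − -0.292)/0.9083 = 0.13.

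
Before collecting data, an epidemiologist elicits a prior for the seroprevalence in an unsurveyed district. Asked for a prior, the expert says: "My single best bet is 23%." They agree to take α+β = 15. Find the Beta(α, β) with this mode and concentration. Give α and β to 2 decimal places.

α = 3.99, β = 11.01

For α,β > 1 the Beta mode is (α−1)/(α+β−2). With α+β = 15, the mode is (α−1)/13.
Set (α−1)/13 = 0.23 → α = 1 + 0.23·13 = 3.99.
β = 15 − α = 11.01.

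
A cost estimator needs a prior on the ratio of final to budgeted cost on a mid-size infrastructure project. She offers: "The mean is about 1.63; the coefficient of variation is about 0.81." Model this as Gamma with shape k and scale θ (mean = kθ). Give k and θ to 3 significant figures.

k ≈ 1.52, θ ≈ 1.07

For Gamma(k, scale θ): mean = kθ, variance = kθ², so CV = 1/√k.
CV = 0.81, hence k = 1/CV² = 1.52.
Then θ = mean/k = 1.63/1.52 = 1.07.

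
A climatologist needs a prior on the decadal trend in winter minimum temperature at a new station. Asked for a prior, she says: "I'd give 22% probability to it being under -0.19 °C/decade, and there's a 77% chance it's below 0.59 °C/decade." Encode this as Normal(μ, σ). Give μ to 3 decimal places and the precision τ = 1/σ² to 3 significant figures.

The p-quantile of Normal(μ,σ) is μ + z_p·σ, with z_{0.22} = -0.7722 and z_{0.77} = 0.7388.
Eliminate σ: μ = (z₂·x₁ − z₁·x₂)/(z₂ − z₁) = (0.7388·-0.19 − (-0.7722)·0.59)/1.511 = 0.209.
Then σ = (x₂ − x₁)/(z₂ − z₁) = (0.59 − -0.19)/1.511 = 0.516.
Precision τ = 1/σ² = 1/0.5162² = 3.75.

μ = 0.209, τ = 3.75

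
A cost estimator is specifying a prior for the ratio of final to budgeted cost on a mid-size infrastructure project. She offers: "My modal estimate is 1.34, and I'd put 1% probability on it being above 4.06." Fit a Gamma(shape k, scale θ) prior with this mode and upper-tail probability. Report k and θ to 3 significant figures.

k ≈ 4.65, θ ≈ 0.367

Gamma(k,θ) with k>1 has mode (k−1)θ, so θ = 1.34/(k−1).
Need P(X < 4.06) = 0.99 with θ tied to k this way. Start at k = 2, θ = 1.34: P(X<4.06) ≈ 0.805.
Too low — raise k to concentrate. Iterating converges to k ≈ 4.65.
Then θ = 1.34/(4.65−1) ≈ 0.367.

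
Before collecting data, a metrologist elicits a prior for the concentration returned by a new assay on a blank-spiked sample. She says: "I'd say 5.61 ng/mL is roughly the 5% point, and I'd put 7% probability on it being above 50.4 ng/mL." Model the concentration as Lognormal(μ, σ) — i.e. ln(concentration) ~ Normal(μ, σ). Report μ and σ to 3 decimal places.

If T ~ Lognormal(μ,σ) then ln T ~ Normal(μ,σ), so the p-quantile of ln T is μ + z_p·σ.
ln(5.61) = 1.725 and ln(50.4) = 3.92; z_{0.05} = -1.645, z_{0.93} = 1.476.
σ = (3.92 − 1.725)/(1.476 − (-1.645)) = 0.704.
μ = 1.725 − (-1.645)·0.704 = 2.882.

μ ≈ 2.882, σ ≈ 0.704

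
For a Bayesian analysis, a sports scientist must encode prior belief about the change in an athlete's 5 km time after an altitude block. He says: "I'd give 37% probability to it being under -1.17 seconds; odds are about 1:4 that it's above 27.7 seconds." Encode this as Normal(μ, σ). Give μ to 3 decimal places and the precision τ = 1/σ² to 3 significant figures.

The p-quantile of Normal(μ,σ) is μ + z_p·σ, with z_{0.37} = -0.3319 and z_{0.8} = 0.8416.
Eliminate σ: μ = (z₂·x₁ − z₁·x₂)/(z₂ − z₁) = (0.8416·-1.17 − (-0.3319)·27.7)/1.173 = 6.994.
Then σ = (x₂ − x₁)/(z₂ − z₁) = (27.7 − -1.17)/1.173 = 24.602.
Precision τ = 1/σ² = 1/24.6² = 0.00165.

μ = 6.994, τ = 0.00165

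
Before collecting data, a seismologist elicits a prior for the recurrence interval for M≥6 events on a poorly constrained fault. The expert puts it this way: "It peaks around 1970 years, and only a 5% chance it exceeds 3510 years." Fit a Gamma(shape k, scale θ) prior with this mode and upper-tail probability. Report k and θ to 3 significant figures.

k ≈ 9.36, θ ≈ 236

Gamma(k,θ) with k>1 has mode (k−1)θ, so θ = 1970/(k−1).
Need P(X < 3510) = 0.95 with θ tied to k this way. Start at k = 2, θ = 1970: P(X<3510) ≈ 0.532.
Too low — raise k to concentrate. Iterating converges to k ≈ 9.36.
Then θ = 1970/(9.36−1) ≈ 236.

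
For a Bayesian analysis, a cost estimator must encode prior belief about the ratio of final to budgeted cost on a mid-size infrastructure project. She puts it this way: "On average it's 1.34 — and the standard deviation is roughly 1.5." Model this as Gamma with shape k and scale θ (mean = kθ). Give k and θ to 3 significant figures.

For Gamma(k, scale θ): mean = kθ, variance = kθ², so CV = 1/√k.
CV = SD/mean = 1.5/1.34 = 1.119, hence k = 1/CV² = 0.798.
Then θ = mean/k = 1.34/0.798 = 1.68.

k ≈ 0.798, θ ≈ 1.68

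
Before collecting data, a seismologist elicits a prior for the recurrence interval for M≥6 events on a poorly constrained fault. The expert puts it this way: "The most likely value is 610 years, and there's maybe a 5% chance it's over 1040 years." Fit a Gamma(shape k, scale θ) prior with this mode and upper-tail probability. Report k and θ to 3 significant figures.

Gamma(k,θ) with k>1 has mode (k−1)θ, so θ = 610/(k−1).
Need P(X < 1040) = 0.95 with θ tied to k this way. Start at k = 2, θ = 610: P(X<1040) ≈ 0.508.
Too low — raise k to concentrate. Iterating converges to k ≈ 10.8.
Then θ = 610/(10.8−1) ≈ 62.2.

k ≈ 10.8, θ ≈ 62.2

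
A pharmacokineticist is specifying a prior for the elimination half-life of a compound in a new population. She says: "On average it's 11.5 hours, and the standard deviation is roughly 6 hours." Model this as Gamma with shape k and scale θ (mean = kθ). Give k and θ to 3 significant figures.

k ≈ 3.67, θ ≈ 3.13

For Gamma(k, scale θ): mean = kθ, variance = kθ², so CV = 1/√k.
CV = SD/mean = 6/11.5 = 0.5217, hence k = 1/CV² = 3.67.
Then θ = mean/k = 11.5/3.67 = 3.13.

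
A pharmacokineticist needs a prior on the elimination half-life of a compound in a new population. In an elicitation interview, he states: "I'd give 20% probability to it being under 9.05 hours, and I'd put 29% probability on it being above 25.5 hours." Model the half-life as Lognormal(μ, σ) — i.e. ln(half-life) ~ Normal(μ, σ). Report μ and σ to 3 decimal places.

If T ~ Lognormal(μ,σ) then ln T ~ Normal(μ,σ), so the p-quantile of ln T is μ + z_p·σ.
ln(9.05) = 2.203 and ln(25.5) = 3.239; z_{0.2} = -0.8416, z_{0.71} = 0.5534.
σ = (3.239 − 2.203)/(0.5534 − (-0.8416)) = 0.743.
μ = 2.203 − (-0.8416)·0.743 = 2.828.

μ ≈ 2.828, σ ≈ 0.743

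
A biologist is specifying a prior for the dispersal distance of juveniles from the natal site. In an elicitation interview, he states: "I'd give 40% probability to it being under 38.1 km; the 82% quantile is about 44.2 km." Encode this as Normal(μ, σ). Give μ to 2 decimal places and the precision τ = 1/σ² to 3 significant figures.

μ = 39.42, τ = 0.0367

The p-quantile of Normal(μ,σ) is μ + z_p·σ, with z_{0.4} = -0.2533 and z_{0.82} = 0.9154.
Eliminate σ: μ = (z₂·x₁ − z₁·x₂)/(z₂ − z₁) = (0.9154·38.1 − (-0.2533)·44.2)/1.169 = 39.42.
Then σ = (x₂ − x₁)/(z₂ − z₁) = (44.2 − 38.1)/1.169 = 5.22.
Precision τ = 1/σ² = 1/5.219² = 0.0367.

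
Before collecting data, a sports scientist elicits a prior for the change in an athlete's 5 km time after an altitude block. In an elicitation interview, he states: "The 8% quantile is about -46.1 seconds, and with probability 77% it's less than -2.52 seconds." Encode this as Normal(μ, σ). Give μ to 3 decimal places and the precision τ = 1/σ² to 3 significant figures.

The p-quantile of Normal(μ,σ) is μ + z_p·σ, with z_{0.08} = -1.405 and z_{0.77} = 0.7388.
Eliminate σ: μ = (z₂·x₁ − z₁·x₂)/(z₂ − z₁) = (0.7388·-46.1 − (-1.405)·-2.52)/2.144 = -17.539.
Then σ = (x₂ − x₁)/(z₂ − z₁) = (-2.52 − -46.1)/2.144 = 20.327.
Precision τ = 1/σ² = 1/20.33² = 0.00242.

μ = -17.539, τ = 0.00242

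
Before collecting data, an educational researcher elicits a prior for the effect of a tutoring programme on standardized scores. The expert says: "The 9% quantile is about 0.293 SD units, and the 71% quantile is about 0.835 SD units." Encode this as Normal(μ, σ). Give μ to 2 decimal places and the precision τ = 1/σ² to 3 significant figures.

μ = 0.68, τ = 12.2

For Normal(μ,σ), the p-quantile is μ + z_p·σ. Here z_{0.09} = -1.341, z_{0.71} = 0.5534.
So 0.293 = μ − 1.341σ and 0.835 = μ + 0.5534σ.
Subtracting: σ = (0.835 − 0.293)/(0.5534 − (-1.341)) = 0.29.
Then μ = 0.293 − (-1.341)·0.29 = 0.68.
Precision τ = 1/σ² = 1/0.2861² = 12.2.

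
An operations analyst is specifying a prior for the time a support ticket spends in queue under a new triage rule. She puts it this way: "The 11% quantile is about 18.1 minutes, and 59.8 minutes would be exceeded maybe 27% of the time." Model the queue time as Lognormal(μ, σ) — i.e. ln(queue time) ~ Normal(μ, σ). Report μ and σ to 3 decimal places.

μ ≈ 3.693, σ ≈ 0.650

If T ~ Lognormal(μ,σ) then ln T ~ Normal(μ,σ), so the p-quantile of ln T is μ + z_p·σ.
ln(18.1) = 2.896 and ln(59.8) = 4.091; z_{0.11} = -1.227, z_{0.73} = 0.6128.
σ = (4.091 − 2.896)/(0.6128 − (-1.227)) = 0.650.
μ = 2.896 − (-1.227)·0.650 = 3.693.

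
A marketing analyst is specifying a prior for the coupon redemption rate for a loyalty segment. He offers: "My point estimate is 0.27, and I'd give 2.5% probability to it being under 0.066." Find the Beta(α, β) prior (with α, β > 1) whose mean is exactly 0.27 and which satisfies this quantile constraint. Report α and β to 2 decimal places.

With mean 0.27 fixed, write α = 0.27s, β = 0.73s where s = α+β.
Need P(θ < 0.066) = 0.025 under Beta(0.27s, 0.73s). Normal approximation: (q−m)/√(m(1−m)/s) ≈ z_{0.025} = -1.96, so s ≈ 0.27·0.73·(-1.96)²/(0.066−0.27)² = 18.2.
At s = 18.2: P(θ<0.066) ≈ 0.005. Adjusting to match 0.025 gives s ≈ 11.12.
So α = 0.27·11.12 ≈ 3.00, β = 0.73·11.12 ≈ 8.12.

α ≈ 3.00, β ≈ 8.12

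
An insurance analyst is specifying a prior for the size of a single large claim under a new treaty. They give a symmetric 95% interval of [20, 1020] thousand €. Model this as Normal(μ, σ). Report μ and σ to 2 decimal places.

μ = 520.00, σ = 255.11

A symmetric 95% interval runs μ ± z·σ with z = 1.96.
Half-width = 500, so σ = 500/1.96 = 255.11.
μ is the interval midpoint, 520.00.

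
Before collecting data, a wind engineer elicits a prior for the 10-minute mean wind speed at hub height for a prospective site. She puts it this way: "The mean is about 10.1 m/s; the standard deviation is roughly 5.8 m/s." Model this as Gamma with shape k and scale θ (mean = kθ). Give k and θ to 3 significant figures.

For Gamma(k, scale θ): mean = kθ, variance = kθ², so CV = 1/√k.
CV = SD/mean = 5.8/10.1 = 0.5743, hence k = 1/CV² = 3.03.
Then θ = mean/k = 10.1/3.03 = 3.33.

k ≈ 3.03, θ ≈ 3.33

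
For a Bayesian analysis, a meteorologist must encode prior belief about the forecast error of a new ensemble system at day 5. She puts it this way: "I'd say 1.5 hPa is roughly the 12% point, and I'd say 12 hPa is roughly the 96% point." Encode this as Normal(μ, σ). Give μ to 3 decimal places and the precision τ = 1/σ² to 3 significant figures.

For Normal(μ,σ), the p-quantile is μ + z_p·σ. Here z_{0.12} = -1.175, z_{0.96} = 1.751.
So 1.5 = μ − 1.175σ and 12 = μ + 1.751σ.
Subtracting: σ = (12 − 1.5)/(1.751 − (-1.175)) = 3.589.
Then μ = 1.5 − (-1.175)·3.589 = 5.717.
Precision τ = 1/σ² = 1/3.589² = 0.0776.

μ = 5.717, τ = 0.0776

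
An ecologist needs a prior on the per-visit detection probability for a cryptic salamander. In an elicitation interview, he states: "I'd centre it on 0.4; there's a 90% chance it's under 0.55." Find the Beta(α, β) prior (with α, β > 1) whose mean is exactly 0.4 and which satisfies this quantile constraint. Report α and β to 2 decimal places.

With mean 0.4 fixed, write α = 0.4s, β = 0.6s where s = α+β.
Need P(θ < 0.55) = 0.9 under Beta(0.4s, 0.6s). Normal approximation: (q−m)/√(m(1−m)/s) ≈ z_{0.9} = 1.28, so s ≈ 0.4·0.6·(1.28)²/(0.55−0.4)² = 17.5.
At s = 17.5: P(θ<0.55) ≈ 0.899. Adjusting to match 0.9 gives s ≈ 17.75.
So α = 0.4·17.75 ≈ 7.10, β = 0.6·17.75 ≈ 10.65.

α ≈ 7.10, β ≈ 10.65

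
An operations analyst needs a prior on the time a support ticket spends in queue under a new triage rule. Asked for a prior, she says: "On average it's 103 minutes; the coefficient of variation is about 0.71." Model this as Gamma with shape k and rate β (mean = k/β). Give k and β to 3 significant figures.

k ≈ 1.98, β ≈ 0.0193

For Gamma(k, rate β): mean = k/β, variance = k/β², so CV = 1/√k.
CV = 0.71, hence k = 1/CV² = 1.98.
Then β = k/mean = 1.98/103 = 0.0193.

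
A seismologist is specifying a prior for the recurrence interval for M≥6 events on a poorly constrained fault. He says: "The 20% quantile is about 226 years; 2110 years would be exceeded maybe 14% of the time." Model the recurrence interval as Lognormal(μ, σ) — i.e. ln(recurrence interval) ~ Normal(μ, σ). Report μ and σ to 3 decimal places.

If T ~ Lognormal(μ,σ) then ln T ~ Normal(μ,σ), so the p-quantile of ln T is μ + z_p·σ.
ln(226) = 5.421 and ln(2110) = 7.654; z_{0.2} = -0.8416, z_{0.86} = 1.08.
σ = (7.654 − 5.421)/(1.08 − (-0.8416)) = 1.162.
μ = 5.421 − (-0.8416)·1.162 = 6.399.

μ ≈ 6.399, σ ≈ 1.162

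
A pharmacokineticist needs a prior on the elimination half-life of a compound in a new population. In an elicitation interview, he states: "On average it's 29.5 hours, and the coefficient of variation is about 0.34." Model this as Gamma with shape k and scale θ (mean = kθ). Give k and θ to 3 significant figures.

For Gamma(k, scale θ): mean = kθ, variance = kθ², so CV = 1/√k.
CV = 0.34, hence k = 1/CV² = 8.65.
Then θ = mean/k = 29.5/8.65 = 3.41.

k ≈ 8.65, θ ≈ 3.41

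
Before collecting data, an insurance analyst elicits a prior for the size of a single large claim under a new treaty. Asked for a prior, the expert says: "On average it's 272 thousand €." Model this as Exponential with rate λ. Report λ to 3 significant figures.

Exponential mean = 1/λ, so λ = 1/272.0 = 0.00368.

λ ≈ 0.00368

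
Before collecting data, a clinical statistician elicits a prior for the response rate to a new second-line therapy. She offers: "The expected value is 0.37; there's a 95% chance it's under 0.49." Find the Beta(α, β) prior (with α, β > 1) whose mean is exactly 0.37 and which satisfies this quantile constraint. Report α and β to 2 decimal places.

With mean 0.37 fixed, write α = 0.37s, β = 0.63s where s = α+β.
Need P(θ < 0.49) = 0.95 under Beta(0.37s, 0.63s). Normal approximation: (q−m)/√(m(1−m)/s) ≈ z_{0.95} = 1.64, so s ≈ 0.37·0.63·(1.64)²/(0.49−0.37)² = 43.8.
At s = 43.8: P(θ<0.49) ≈ 0.947. Adjusting to match 0.95 gives s ≈ 45.36.
So α = 0.37·45.36 ≈ 16.78, β = 0.63·45.36 ≈ 28.58.

α ≈ 16.78, β ≈ 28.58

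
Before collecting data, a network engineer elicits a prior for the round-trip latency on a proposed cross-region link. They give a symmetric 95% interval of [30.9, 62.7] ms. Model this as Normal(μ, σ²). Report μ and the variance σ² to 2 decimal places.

μ = 46.80, σ² = 65.81

A symmetric 95% interval runs μ ± z·σ with z = 1.96.
Half-width = 15.9, so σ = 15.9/1.96 = 8.112 and σ² = 65.81.
μ is the interval midpoint, 46.80.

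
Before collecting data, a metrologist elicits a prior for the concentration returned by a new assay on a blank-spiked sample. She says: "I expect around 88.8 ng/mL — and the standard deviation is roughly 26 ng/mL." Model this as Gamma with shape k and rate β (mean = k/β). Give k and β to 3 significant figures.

For Gamma(k, rate β): mean = k/β, variance = k/β², so CV = 1/√k.
CV = SD/mean = 26/88.8 = 0.2928, hence k = 1/CV² = 11.7.
Then β = k/mean = 11.7/88.8 = 0.131.

k ≈ 11.7, β ≈ 0.131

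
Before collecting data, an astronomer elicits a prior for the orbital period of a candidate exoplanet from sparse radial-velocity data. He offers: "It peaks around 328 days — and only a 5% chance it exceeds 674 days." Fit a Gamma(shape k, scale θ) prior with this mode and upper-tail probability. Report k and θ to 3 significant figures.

k ≈ 6.33, θ ≈ 61.5

Gamma(k,θ) with k>1 has mode (k−1)θ, so θ = 328/(k−1).
Need P(X < 674) = 0.95 with θ tied to k this way. Start at k = 2, θ = 328: P(X<674) ≈ 0.609.
Too low — raise k to concentrate. Iterating converges to k ≈ 6.33.
Then θ = 328/(6.33−1) ≈ 61.5.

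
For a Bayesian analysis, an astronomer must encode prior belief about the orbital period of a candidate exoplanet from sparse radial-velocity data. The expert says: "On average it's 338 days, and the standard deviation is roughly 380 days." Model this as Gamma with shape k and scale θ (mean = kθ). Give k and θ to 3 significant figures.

For Gamma(k, scale θ): mean = kθ, variance = kθ², so CV = 1/√k.
CV = SD/mean = 380/338 = 1.124, hence k = 1/CV² = 0.791.
Then θ = mean/k = 338/0.791 = 427.

k ≈ 0.791, θ ≈ 427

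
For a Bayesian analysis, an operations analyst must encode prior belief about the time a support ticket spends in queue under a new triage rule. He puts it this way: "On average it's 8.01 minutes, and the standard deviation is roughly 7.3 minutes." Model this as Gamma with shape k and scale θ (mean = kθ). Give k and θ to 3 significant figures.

k ≈ 1.2, θ ≈ 6.65

For Gamma(k, scale θ): mean = kθ, variance = kθ², so CV = 1/√k.
CV = SD/mean = 7.3/8.01 = 0.9114, hence k = 1/CV² = 1.2.
Then θ = mean/k = 8.01/1.2 = 6.65.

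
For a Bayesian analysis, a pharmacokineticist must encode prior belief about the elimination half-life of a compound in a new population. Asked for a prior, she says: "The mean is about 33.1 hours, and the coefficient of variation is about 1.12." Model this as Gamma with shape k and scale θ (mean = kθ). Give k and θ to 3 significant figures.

k ≈ 0.797, θ ≈ 41.5

For Gamma(k, scale θ): mean = kθ, variance = kθ², so CV = 1/√k.
CV = 1.12, hence k = 1/CV² = 0.797.
Then θ = mean/k = 33.1/0.797 = 41.5.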